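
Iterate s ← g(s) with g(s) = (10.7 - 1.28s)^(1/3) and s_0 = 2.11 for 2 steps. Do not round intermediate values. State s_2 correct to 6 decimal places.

2.011606

s_1 = g(2.110000) = 1.999933
s_2 = g(1.999933) = 2.011606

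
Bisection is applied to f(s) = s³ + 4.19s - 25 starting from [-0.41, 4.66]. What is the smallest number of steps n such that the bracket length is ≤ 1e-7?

26

Initial width b − a = 4.66 − -0.41 = 5.070000.
After n steps the width is (b−a)/2^n; need (b−a)/2^n ≤ 1e-7.
So n ≥ log₂(5.070000/1e-7) = log₂(50700000.0000) ≈ 25.5955.
Hence n = 26.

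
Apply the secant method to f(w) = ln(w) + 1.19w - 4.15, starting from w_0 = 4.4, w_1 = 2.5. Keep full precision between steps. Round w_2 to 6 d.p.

2.673918

f(w_0) = 2.567605, f(w_1) = -0.258709
w_2 = 2.500000 - (-0.258709)·(2.500000 - 4.400000)/(-0.258709 - (2.567605)) = 2.673918; f(w_2) = 0.015508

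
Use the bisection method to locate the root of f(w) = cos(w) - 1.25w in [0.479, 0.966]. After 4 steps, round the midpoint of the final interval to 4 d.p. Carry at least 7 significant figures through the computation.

0.6464

f(0.479000) = 0.288706, f(0.966000) = -0.638905 (opposite signs)
step 1: m = 0.722500, f(m) = -0.152970 < 0 → root in [0.479000, 0.722500]
step 2: m = 0.600750, f(m) = 0.073974 > 0 → root in [0.600750, 0.722500]
step 3: m = 0.661625, f(m) = -0.038036 < 0 → root in [0.600750, 0.661625]
step 4: m = 0.631187, f(m) = 0.018343 > 0 → root in [0.631187, 0.661625]
Midpoint of [0.631187, 0.661625] = 0.646406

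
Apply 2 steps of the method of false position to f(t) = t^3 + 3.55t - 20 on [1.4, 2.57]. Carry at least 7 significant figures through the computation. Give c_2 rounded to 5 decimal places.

2.27287

False-position update: c = (a·f(b) − b·f(a))/(f(b) − f(a)); replace the endpoint whose sign matches f(c).
f(1.400000) = -12.286000, f(2.570000) = 6.098093
step 1: c = 2.181905, f(c) = -1.866816 < 0 → new bracket [2.181905, 2.570000]
step 2: c = 2.272867, f(c) = -0.189864 < 0 → new bracket [2.272867, 2.570000]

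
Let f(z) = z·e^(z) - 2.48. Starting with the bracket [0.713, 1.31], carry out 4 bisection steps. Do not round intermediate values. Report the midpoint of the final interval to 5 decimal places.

0.95553

f(0.713000) = -1.025407, f(1.310000) = 2.375088 (opposite signs)
step 1: m = 1.011500, f(m) = 0.301344 > 0 → root in [0.713000, 1.011500]
step 2: m = 0.862250, f(m) = -0.437775 < 0 → root in [0.862250, 1.011500]
step 3: m = 0.936875, f(m) = -0.089101 < 0 → root in [0.936875, 1.011500]
step 4: m = 0.974187, f(m) = 0.100636 > 0 → root in [0.936875, 0.974187]
Midpoint of [0.936875, 0.974187] = 0.955531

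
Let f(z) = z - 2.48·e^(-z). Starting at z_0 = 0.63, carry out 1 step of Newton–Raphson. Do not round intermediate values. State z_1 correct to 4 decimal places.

f'(z) = 1 + 2.48·e^(-z)
z_0 = 0.630000: f = -0.690828, f' = 2.320828 → z_1 = 0.630000 - (-0.690828)/(2.320828) = 0.927664

0.9277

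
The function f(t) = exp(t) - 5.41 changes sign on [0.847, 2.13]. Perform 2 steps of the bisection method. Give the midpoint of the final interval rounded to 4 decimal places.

1.6489

f(0.847000) = -3.077362, f(2.130000) = 3.004867 (opposite signs)
step 1: m = 1.488500, f(m) = -0.979555 < 0 → root in [1.488500, 2.130000]
step 2: m = 1.809250, f(m) = 0.695866 > 0 → root in [1.488500, 1.809250]
Midpoint of [1.488500, 1.809250] = 1.648875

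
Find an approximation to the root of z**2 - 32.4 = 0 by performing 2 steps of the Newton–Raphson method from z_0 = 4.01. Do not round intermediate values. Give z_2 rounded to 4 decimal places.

Newton update: z ← z − f(z)/f'(z).
f'(z) = 2z
z_0 = 4.010000: f = -16.319900, f' = 8.020000 → z_1 = 4.010000 - (-16.319900)/(8.020000) = 6.044900
z_1 = 6.044900: f = 4.140819, f' = 12.089800 → z_2 = 6.044900 - (4.140819)/(12.089800) = 5.702395

5.7024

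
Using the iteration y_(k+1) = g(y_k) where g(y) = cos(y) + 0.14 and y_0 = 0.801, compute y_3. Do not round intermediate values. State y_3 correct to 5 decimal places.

y_1 = g(0.801000) = 0.835989
y_2 = g(0.835989) = 0.810444
y_3 = g(0.810444) = 0.829177

0.82918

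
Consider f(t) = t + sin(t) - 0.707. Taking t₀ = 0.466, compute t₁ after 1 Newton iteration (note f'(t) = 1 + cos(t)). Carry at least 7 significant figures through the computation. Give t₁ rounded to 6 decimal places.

0.355976

t_0 = 0.466000: f = 0.208316, f' = 1.893373 → t_1 = 0.466000 - (0.208316)/(1.893373) = 0.355976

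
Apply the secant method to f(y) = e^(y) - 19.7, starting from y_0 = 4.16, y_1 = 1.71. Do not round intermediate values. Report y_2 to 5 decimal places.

f(y_0) = 44.371523, f(y_1) = -14.171039
y_2 = 1.710000 - (-14.171039)·(1.710000 - 4.160000)/(-14.171039 - (44.371523)) = 2.303056; f(y_2) = -9.695285

2.30306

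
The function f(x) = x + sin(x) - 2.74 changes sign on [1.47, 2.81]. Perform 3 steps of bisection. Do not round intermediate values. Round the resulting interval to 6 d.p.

[1.637500, 1.805000]

f(1.470000) = -0.275076, f(2.810000) = 0.395549 (opposite signs)
step 1: m = 2.140000, f(m) = 0.242330 > 0 → root in [1.470000, 2.140000]
step 2: m = 1.805000, f(m) = 0.037699 > 0 → root in [1.470000, 1.805000]
step 3: m = 1.637500, f(m) = -0.104724 < 0 → root in [1.637500, 1.805000]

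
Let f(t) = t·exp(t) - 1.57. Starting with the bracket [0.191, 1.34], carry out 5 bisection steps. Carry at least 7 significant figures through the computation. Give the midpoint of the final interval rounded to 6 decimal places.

0.747547

f(0.191000) = -1.338802, f(1.340000) = 3.547518 (opposite signs)
step 1: m = 0.765500, f(m) = 0.075878 > 0 → root in [0.191000, 0.765500]
step 2: m = 0.478250, f(m) = -0.798464 < 0 → root in [0.478250, 0.765500]
step 3: m = 0.621875, f(m) = -0.411810 < 0 → root in [0.621875, 0.765500]
step 4: m = 0.693688, f(m) = -0.181875 < 0 → root in [0.693688, 0.765500]
step 5: m = 0.729594, f(m) = -0.056649 < 0 → root in [0.729594, 0.765500]
Midpoint of [0.729594, 0.765500] = 0.747547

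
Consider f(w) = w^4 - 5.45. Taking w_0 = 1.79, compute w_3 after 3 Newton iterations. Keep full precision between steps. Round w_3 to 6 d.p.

f'(w) = 4w^3
w_0 = 1.790000: f = 4.816257, f' = 22.941356 → w_1 = 1.790000 - (4.816257)/(22.941356) = 1.580062
w_1 = 1.580062: f = 0.782995, f' = 15.779113 → w_2 = 1.580062 - (0.782995)/(15.779113) = 1.530440
w_2 = 1.530440: f = 0.036119, f' = 14.338671 → w_3 = 1.530440 - (0.036119)/(14.338671) = 1.527921

1.527921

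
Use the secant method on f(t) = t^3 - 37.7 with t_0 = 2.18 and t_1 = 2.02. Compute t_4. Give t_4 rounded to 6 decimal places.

3.264097

f(t_0) = -27.339768, f(t_1) = -29.457592
t_2 = 2.020000 - (-29.457592)·(2.020000 - 2.180000)/(-29.457592 - (-27.339768)) = 4.245499; f(t_2) = 38.821973
t_3 = 4.245499 - (38.821973)·(4.245499 - 2.020000)/(38.821973 - (-29.457592)) = 2.980138; f(t_3) = -11.232720
t_4 = 2.980138 - (-11.232720)·(2.980138 - 4.245499)/(-11.232720 - (38.821973)) = 3.264097; f(t_4) = -2.923249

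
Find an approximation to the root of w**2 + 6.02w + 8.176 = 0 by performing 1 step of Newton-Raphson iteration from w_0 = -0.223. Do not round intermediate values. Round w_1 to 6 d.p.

-1.457889

f'(w) = 2w + 6.02
w_0 = -0.223000: f = 6.883269, f' = 5.574000 → w_1 = -0.223000 - (6.883269)/(5.574000) = -1.457889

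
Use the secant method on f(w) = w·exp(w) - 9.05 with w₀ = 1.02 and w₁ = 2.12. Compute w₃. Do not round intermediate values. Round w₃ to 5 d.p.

1.62653

f(w_0) = -6.221341, f(w_1) = 8.612011
w_2 = 2.120000 - (8.612011)·(2.120000 - 1.020000)/(8.612011 - (-6.221341)) = 1.481357; f(w_2) = -2.533639
w_3 = 1.481357 - (-2.533639)·(1.481357 - 2.120000)/(-2.533639 - (8.612011)) = 1.626534; f(w_3) = -0.777096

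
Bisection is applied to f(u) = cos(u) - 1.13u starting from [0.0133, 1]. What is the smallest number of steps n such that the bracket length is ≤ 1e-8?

Initial width b − a = 1 − 0.0133 = 0.986700.
After n steps the width is (b−a)/2^n; need (b−a)/2^n ≤ 1e-8.
So n ≥ log₂(0.986700/1e-8) = log₂(98670000.0000) ≈ 26.5561.
Hence n = 27.

27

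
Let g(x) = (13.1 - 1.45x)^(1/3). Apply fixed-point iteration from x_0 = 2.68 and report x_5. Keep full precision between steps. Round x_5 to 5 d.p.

x_1 = g(2.680000) = 2.096441
x_2 = g(2.096441) = 2.158746
x_3 = g(2.158746) = 2.152265
x_4 = g(2.152265) = 2.152941
x_5 = g(2.152941) = 2.152871

2.15287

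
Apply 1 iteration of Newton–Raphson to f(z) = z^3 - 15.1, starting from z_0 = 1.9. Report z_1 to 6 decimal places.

Newton update: z ← z − f(z)/f'(z).
f'(z) = 3z^2
z_0 = 1.900000: f = -8.241000, f' = 10.830000 → z_1 = 1.900000 - (-8.241000)/(10.830000) = 2.660942

2.660942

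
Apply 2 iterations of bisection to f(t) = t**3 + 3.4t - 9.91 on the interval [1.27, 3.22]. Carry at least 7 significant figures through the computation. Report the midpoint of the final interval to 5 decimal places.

f(1.270000) = -3.543617, f(3.220000) = 34.424248 (opposite signs)
step 1: m = 2.245000, f(m) = 9.037856 > 0 → root in [1.270000, 2.245000]
step 2: m = 1.757500, f(m) = 1.494077 > 0 → root in [1.270000, 1.757500]
Midpoint of [1.270000, 1.757500] = 1.513750

1.51375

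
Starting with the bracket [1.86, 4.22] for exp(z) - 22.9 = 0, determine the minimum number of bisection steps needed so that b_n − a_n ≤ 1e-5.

Initial width b − a = 4.22 − 1.86 = 2.360000.
After n steps the width is (b−a)/2^n; need (b−a)/2^n ≤ 1e-5.
So n ≥ log₂(2.360000/1e-5) = log₂(236000.0000) ≈ 17.8484.
Hence n = 18.

18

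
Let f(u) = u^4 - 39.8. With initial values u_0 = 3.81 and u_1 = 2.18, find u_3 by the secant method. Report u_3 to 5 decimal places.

2.55512

Secant update: u_(k+1) = u_k − f(u_k)·(u_k − u_(k-1))/(f(u_k) − f(u_(k-1))).
f(u_0) = 170.917159, f(u_1) = -17.214694
u_2 = 2.180000 - (-17.214694)·(2.180000 - 3.810000)/(-17.214694 - (170.917159)) = 2.329150; f(u_2) = -10.370006
u_3 = 2.329150 - (-10.370006)·(2.329150 - 2.180000)/(-10.370006 - (-17.214694)) = 2.555120; f(u_3) = 2.823117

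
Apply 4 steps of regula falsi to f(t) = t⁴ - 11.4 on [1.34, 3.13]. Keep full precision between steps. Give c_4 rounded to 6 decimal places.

1.743897

f(1.340000) = -8.175821, f(3.130000) = 84.579250
step 1: c = 1.497778, f(c) = -6.367429 < 0 → new bracket [1.497778, 3.130000]
step 2: c = 1.612054, f(c) = -4.646656 < 0 → new bracket [1.612054, 3.130000]
step 3: c = 1.691105, f(c) = -3.221334 < 0 → new bracket [1.691105, 3.130000]
step 4: c = 1.743897, f(c) = -2.151242 < 0 → new bracket [1.743897, 3.130000]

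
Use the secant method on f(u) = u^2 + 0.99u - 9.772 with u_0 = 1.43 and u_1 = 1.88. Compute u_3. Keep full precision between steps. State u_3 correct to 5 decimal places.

2.63877

f(u_0) = -6.311400, f(u_1) = -4.376400
u_2 = 1.880000 - (-4.376400)·(1.880000 - 1.430000)/(-4.376400 - (-6.311400)) = 2.897767; f(u_2) = 1.493846
u_3 = 2.897767 - (1.493846)·(2.897767 - 1.880000)/(1.493846 - (-4.376400)) = 2.638768; f(u_3) = -0.196520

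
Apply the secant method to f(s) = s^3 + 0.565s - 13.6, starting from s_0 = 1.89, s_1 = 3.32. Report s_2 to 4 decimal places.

2.1597

f(s_0) = -5.780881, f(s_1) = 24.870168
s_2 = 3.320000 - (24.870168)·(3.320000 - 1.890000)/(24.870168 - (-5.780881)) = 2.159702; f(s_2) = -2.306238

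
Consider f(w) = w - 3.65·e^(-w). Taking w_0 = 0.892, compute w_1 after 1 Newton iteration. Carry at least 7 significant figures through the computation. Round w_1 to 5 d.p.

1.13396

f'(w) = 1 + 3.65·e^(-w)
w_0 = 0.892000: f = -0.603899, f' = 2.495899 → w_1 = 0.892000 - (-0.603899)/(2.495899) = 1.133956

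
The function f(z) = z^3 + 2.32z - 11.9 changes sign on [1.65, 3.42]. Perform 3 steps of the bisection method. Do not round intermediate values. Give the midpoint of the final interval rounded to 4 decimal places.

1.9819

f(1.650000) = -3.579875, f(3.420000) = 36.036088 (opposite signs)
step 1: m = 2.535000, f(m) = 10.271680 > 0 → root in [1.650000, 2.535000]
step 2: m = 2.092500, f(m) = 2.116729 > 0 → root in [1.650000, 2.092500]
step 3: m = 1.871250, f(m) = -1.006375 < 0 → root in [1.871250, 2.092500]
Midpoint of [1.871250, 2.092500] = 1.981875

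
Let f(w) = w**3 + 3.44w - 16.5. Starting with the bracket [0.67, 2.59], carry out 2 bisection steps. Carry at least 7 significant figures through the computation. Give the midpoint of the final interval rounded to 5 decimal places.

1.87000

f(0.670000) = -13.894437, f(2.590000) = 9.783579 (opposite signs)
step 1: m = 1.630000, f(m) = -6.562053 < 0 → root in [1.630000, 2.590000]
step 2: m = 2.110000, f(m) = 0.152331 > 0 → root in [1.630000, 2.110000]
Midpoint of [1.630000, 2.110000] = 1.870000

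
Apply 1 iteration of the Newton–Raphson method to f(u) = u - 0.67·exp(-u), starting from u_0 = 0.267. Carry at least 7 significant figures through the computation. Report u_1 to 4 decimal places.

0.4296

Newton update: u ← u − f(u)/f'(u).
f'(u) = 1 + 0.67·exp(-u)
u_0 = 0.267000: f = -0.246001, f' = 1.513001 → u_1 = 0.267000 - (-0.246001)/(1.513001) = 0.429591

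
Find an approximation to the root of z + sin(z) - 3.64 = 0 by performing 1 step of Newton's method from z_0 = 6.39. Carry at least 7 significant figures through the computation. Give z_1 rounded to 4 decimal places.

f'(z) = 1 + cos(z)
z_0 = 6.390000: f = 2.856612, f' = 1.994301 → z_1 = 6.390000 - (2.856612)/(1.994301) = 4.957612

4.9576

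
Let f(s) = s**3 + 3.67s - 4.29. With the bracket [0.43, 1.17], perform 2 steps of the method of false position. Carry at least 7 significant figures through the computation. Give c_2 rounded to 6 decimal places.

0.936344

f(0.430000) = -2.632393, f(1.170000) = 1.605513
step 1: c = 0.889654, f(c) = -0.320822 < 0 → new bracket [0.889654, 1.170000]
step 2: c = 0.936344, f(c) = -0.032685 < 0 → new bracket [0.936344, 1.170000]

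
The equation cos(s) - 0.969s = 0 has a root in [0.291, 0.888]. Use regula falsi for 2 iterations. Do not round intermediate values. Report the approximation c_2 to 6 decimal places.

f(0.291000) = 0.675978, f(0.888000) = -0.229507
step 1: c = 0.736683, f(c) = 0.026856 > 0 → new bracket [0.736683, 0.888000]
step 2: c = 0.752534, f(c) = 0.000753 > 0 → new bracket [0.752534, 0.888000]

0.752534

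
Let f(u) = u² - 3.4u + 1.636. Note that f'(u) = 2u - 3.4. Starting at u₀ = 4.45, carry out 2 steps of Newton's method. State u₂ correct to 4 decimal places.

u_0 = 4.450000: f = 6.308500, f' = 5.500000 → u_1 = 4.450000 - (6.308500)/(5.500000) = 3.303000
u_1 = 3.303000: f = 1.315609, f' = 3.206000 → u_2 = 3.303000 - (1.315609)/(3.206000) = 2.892642

2.8926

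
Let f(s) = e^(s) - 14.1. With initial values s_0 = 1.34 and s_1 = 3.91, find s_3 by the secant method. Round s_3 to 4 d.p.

f(s_0) = -10.280956, f(s_1) = 35.798952
s_2 = 3.910000 - (35.798952)·(3.910000 - 1.340000)/(35.798952 - (-10.280956)) = 1.913396; f(s_2) = -7.323935
s_3 = 1.913396 - (-7.323935)·(1.913396 - 3.910000)/(-7.323935 - (35.798952)) = 2.252497; f(s_3) = -4.588543

2.2525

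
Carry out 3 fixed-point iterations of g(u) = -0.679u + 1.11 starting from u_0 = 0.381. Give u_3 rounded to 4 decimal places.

0.7488

u_1 = g(0.381000) = 0.851301
u_2 = g(0.851301) = 0.531967
u_3 = g(0.531967) = 0.748795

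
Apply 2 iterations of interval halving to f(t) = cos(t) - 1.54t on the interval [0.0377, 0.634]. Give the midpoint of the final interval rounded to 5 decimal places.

0.55946

f(0.037700) = 0.941231, f(0.634000) = -0.170696 (opposite signs)
step 1: m = 0.335850, f(m) = 0.426922 > 0 → root in [0.335850, 0.634000]
step 2: m = 0.484925, f(m) = 0.137925 > 0 → root in [0.484925, 0.634000]
Midpoint of [0.484925, 0.634000] = 0.559462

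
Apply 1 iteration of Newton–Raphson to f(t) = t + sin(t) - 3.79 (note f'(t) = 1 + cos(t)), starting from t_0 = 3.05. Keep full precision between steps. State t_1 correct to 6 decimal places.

t_0 = 3.050000: f = -0.648535, f' = 0.004192 → t_1 = 3.050000 - (-0.648535)/(0.004192) = 157.769840

157.769840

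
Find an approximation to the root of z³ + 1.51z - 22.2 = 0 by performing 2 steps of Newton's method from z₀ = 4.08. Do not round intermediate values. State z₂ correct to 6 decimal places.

f'(z) = 3z² + 1.51
z_0 = 4.080000: f = 51.878112, f' = 51.449200 → z_1 = 4.080000 - (51.878112)/(51.449200) = 3.071663
z_1 = 3.071663: f = 11.419712, f' = 29.815348 → z_2 = 3.071663 - (11.419712)/(29.815348) = 2.688649

2.688649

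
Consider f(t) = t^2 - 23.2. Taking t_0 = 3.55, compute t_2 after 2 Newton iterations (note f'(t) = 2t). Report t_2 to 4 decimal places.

4.8217

t_0 = 3.550000: f = -10.597500, f' = 7.100000 → t_1 = 3.550000 - (-10.597500)/(7.100000) = 5.042606
t_1 = 5.042606: f = 2.227872, f' = 10.085211 → t_2 = 5.042606 - (2.227872)/(10.085211) = 4.821701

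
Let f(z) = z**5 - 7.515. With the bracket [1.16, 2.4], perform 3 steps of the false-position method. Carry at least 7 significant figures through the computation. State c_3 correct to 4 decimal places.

False-position update: c = (a·f(b) − b·f(a))/(f(b) − f(a)); replace the endpoint whose sign matches f(c).
f(1.160000) = -5.414658, f(2.400000) = 72.111240
step 1: c = 1.246606, f(c) = -4.504453 < 0 → new bracket [1.246606, 2.400000]
step 2: c = 1.314417, f(c) = -3.591572 < 0 → new bracket [1.314417, 2.400000]
step 3: c = 1.365920, f(c) = -2.760260 < 0 → new bracket [1.365920, 2.400000]

1.3659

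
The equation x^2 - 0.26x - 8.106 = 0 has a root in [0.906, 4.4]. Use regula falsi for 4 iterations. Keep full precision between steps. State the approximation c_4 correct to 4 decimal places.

2.9749

f(0.906000) = -7.520724, f(4.400000) = 10.110000
step 1: c = 2.396433, f(c) = -2.986182 < 0 → new bracket [2.396433, 4.400000]
step 2: c = 2.853285, f(c) = -0.706620 < 0 → new bracket [2.853285, 4.400000]
step 3: c = 2.954327, f(c) = -0.146075 < 0 → new bracket [2.954327, 4.400000]
step 4: c = 2.974918, f(c) = -0.029343 < 0 → new bracket [2.974918, 4.400000]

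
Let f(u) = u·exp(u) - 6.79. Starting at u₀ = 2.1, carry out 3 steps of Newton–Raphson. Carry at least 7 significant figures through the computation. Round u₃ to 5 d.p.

1.50632

f'(u) = (u + 1)·exp(u)
u_0 = 2.100000: f = 10.358957, f' = 25.315127 → u_1 = 2.100000 - (10.358957)/(25.315127) = 1.690800
u_1 = 1.690800: f = 2.380588, f' = 14.594404 → u_2 = 1.690800 - (2.380588)/(14.594404) = 1.527683
u_2 = 1.527683: f = 0.248786, f' = 11.646276 → u_3 = 1.527683 - (0.248786)/(11.646276) = 1.506321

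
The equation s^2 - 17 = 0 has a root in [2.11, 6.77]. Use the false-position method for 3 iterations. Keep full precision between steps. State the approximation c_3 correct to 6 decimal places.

4.085072

False-position update: c = (a·f(b) − b·f(a))/(f(b) − f(a)); replace the endpoint whose sign matches f(c).
f(2.110000) = -12.547900, f(6.770000) = 28.832900
step 1: c = 3.523052, f(c) = -4.588106 < 0 → new bracket [3.523052, 6.770000]
step 2: c = 3.968800, f(c) = -1.248629 < 0 → new bracket [3.968800, 6.770000]
step 3: c = 4.085072, f(c) = -0.312184 < 0 → new bracket [4.085072, 6.770000]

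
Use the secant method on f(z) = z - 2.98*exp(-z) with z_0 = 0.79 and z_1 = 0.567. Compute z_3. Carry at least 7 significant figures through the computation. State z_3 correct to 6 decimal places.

f(z_0) = -0.562457, f(z_1) = -1.123329
z_2 = 0.567000 - (-1.123329)·(0.567000 - 0.790000)/(-1.123329 - (-0.562457)) = 1.013631; f(z_2) = -0.067809
z_3 = 1.013631 - (-0.067809)·(1.013631 - 0.567000)/(-0.067809 - (-1.123329)) = 1.042323; f(z_3) = -0.008528

1.042323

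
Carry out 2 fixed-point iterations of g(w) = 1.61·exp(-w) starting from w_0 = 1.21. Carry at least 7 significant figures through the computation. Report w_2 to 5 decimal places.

w_1 = g(1.210000) = 0.480098
w_2 = g(0.480098) = 0.996144

0.99614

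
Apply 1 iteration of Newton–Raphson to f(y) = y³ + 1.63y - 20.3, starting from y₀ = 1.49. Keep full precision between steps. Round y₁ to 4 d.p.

3.2467

f'(y) = 3y² + 1.63
y_0 = 1.490000: f = -14.563351, f' = 8.290300 → y_1 = 1.490000 - (-14.563351)/(8.290300) = 3.246674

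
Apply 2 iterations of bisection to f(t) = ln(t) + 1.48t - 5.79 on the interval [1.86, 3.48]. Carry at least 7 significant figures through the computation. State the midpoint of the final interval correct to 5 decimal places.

3.27750

f(1.860000) = -2.416624, f(3.480000) = 0.607432 (opposite signs)
step 1: m = 2.670000, f(m) = -0.856322 < 0 → root in [2.670000, 3.480000]
step 2: m = 3.075000, f(m) = -0.115695 < 0 → root in [3.075000, 3.480000]
Midpoint of [3.075000, 3.480000] = 3.277500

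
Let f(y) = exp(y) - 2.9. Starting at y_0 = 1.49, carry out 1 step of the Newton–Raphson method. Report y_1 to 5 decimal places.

1.14358

f'(y) = exp(y)
y_0 = 1.490000: f = 1.537096, f' = 4.437096 → y_1 = 1.490000 - (1.537096)/(4.437096) = 1.143581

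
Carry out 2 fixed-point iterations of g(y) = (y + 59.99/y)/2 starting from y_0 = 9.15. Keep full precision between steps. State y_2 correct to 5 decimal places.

7.74606

y_1 = g(9.150000) = 7.853142
y_2 = g(7.853142) = 7.746061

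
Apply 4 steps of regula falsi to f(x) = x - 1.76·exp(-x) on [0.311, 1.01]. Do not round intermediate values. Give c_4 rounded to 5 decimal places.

0.79491

False-position update: c = (a·f(b) − b·f(a))/(f(b) − f(a)); replace the endpoint whose sign matches f(c).
f(0.311000) = -0.978576, f(1.010000) = 0.368975
step 1: c = 0.818606, f(c) = 0.042365 > 0 → new bracket [0.311000, 0.818606]
step 2: c = 0.797542, f(c) = 0.004777 > 0 → new bracket [0.311000, 0.797542]
step 3: c = 0.795179, f(c) = 0.000538 > 0 → new bracket [0.311000, 0.795179]
step 4: c = 0.794913, f(c) = 0.000060 > 0 → new bracket [0.311000, 0.794913]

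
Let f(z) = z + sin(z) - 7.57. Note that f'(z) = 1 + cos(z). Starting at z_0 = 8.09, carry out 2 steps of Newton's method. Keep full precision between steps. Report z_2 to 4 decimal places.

Newton update: z ← z − f(z)/f'(z).
z_0 = 8.090000: f = 1.492277, f' = 0.766167 → z_1 = 8.090000 - (1.492277)/(0.766167) = 6.142282
z_1 = 6.142282: f = -1.568155, f' = 1.990090 → z_2 = 6.142282 - (-1.568155)/(1.990090) = 6.930264

6.9303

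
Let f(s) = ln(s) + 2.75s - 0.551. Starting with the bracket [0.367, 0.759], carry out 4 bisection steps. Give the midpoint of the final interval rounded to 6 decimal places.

f(0.367000) = -0.544143, f(0.759000) = 1.260496 (opposite signs)
step 1: m = 0.563000, f(m) = 0.422774 > 0 → root in [0.367000, 0.563000]
step 2: m = 0.465000, f(m) = -0.037968 < 0 → root in [0.465000, 0.563000]
step 3: m = 0.514000, f(m) = 0.196968 > 0 → root in [0.465000, 0.514000]
step 4: m = 0.489500, f(m) = 0.080754 > 0 → root in [0.465000, 0.489500]
Midpoint of [0.465000, 0.489500] = 0.477250

0.477250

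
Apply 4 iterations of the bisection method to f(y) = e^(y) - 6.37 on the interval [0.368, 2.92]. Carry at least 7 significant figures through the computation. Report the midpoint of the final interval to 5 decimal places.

f(0.368000) = -4.925158, f(2.920000) = 12.171287 (opposite signs)
step 1: m = 1.644000, f(m) = -1.194169 < 0 → root in [1.644000, 2.920000]
step 2: m = 2.282000, f(m) = 3.426253 > 0 → root in [1.644000, 2.282000]
step 3: m = 1.963000, f(m) = 0.750657 > 0 → root in [1.644000, 1.963000]
step 4: m = 1.803500, f(m) = -0.299142 < 0 → root in [1.803500, 1.963000]
Midpoint of [1.803500, 1.963000] = 1.883250

1.88325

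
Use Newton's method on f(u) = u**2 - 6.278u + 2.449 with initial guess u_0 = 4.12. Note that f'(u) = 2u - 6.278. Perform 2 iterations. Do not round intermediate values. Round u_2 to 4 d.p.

6.1393

u_0 = 4.120000: f = -6.441960, f' = 1.962000 → u_1 = 4.120000 - (-6.441960)/(1.962000) = 7.403364
u_1 = 7.403364: f = 10.780479, f' = 8.528728 → u_2 = 7.403364 - (10.780479)/(8.528728) = 6.139344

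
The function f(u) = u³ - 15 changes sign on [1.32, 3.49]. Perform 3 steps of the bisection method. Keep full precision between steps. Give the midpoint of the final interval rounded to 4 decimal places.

2.5406

f(1.320000) = -12.700032, f(3.490000) = 27.508549 (opposite signs)
step 1: m = 2.405000, f(m) = -1.089420 < 0 → root in [2.405000, 3.490000]
step 2: m = 2.947500, f(m) = 10.607162 > 0 → root in [2.405000, 2.947500]
step 3: m = 2.676250, f(m) = 4.168143 > 0 → root in [2.405000, 2.676250]
Midpoint of [2.405000, 2.676250] = 2.540625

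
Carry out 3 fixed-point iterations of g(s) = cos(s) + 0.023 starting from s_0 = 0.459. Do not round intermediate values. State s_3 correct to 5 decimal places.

s_1 = g(0.459000) = 0.919496
s_2 = g(0.919496) = 0.629221
s_3 = g(0.629221) = 0.831486

0.83149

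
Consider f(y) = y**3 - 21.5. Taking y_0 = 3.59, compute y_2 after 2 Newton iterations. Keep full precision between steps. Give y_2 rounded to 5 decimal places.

2.79012

f'(y) = 3y**2
y_0 = 3.590000: f = 24.768279, f' = 38.664300 → y_1 = 3.590000 - (24.768279)/(38.664300) = 2.949402
y_1 = 2.949402: f = 4.156762, f' = 26.096914 → y_2 = 2.949402 - (4.156762)/(26.096914) = 2.790120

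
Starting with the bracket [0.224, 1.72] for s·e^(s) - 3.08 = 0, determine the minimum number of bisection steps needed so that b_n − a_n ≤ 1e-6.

21

Initial width b − a = 1.72 − 0.224 = 1.496000.
After n steps the width is (b−a)/2^n; need (b−a)/2^n ≤ 1e-6.
So n ≥ log₂(1.496000/1e-6) = log₂(1496000.0000) ≈ 20.5127.
Hence n = 21.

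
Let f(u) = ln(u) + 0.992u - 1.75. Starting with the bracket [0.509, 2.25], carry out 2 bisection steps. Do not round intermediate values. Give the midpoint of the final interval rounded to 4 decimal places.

f(0.509000) = -1.920379, f(2.250000) = 1.292930 (opposite signs)
step 1: m = 1.379500, f(m) = -0.059815 < 0 → root in [1.379500, 2.250000]
step 2: m = 1.814750, f(m) = 0.646180 > 0 → root in [1.379500, 1.814750]
Midpoint of [1.379500, 1.814750] = 1.597125

1.5971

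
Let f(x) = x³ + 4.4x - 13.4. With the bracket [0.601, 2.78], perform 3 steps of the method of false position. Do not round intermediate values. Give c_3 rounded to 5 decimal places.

1.72845

False-position update: c = (a·f(b) − b·f(a))/(f(b) − f(a)); replace the endpoint whose sign matches f(c).
f(0.601000) = -10.538518, f(2.780000) = 20.316952
step 1: c = 1.345226, f(c) = -5.046644 < 0 → new bracket [1.345226, 2.780000]
step 2: c = 1.630705, f(c) = -1.888523 < 0 → new bracket [1.630705, 2.780000]
step 3: c = 1.728450, f(c) = -0.631004 < 0 → new bracket [1.728450, 2.780000]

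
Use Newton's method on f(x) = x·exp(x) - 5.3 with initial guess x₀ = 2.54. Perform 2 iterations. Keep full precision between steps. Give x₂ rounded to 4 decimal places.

Newton update: x ← x − f(x)/f'(x).
f'(x) = (x + 1)·exp(x)
x_0 = 2.540000: f = 26.906364, f' = 44.886035 → x_1 = 2.540000 - (26.906364)/(44.886035) = 1.940563
x_1 = 1.940563: f = 8.211493, f' = 20.474161 → x_2 = 1.940563 - (8.211493)/(20.474161) = 1.539497

1.5395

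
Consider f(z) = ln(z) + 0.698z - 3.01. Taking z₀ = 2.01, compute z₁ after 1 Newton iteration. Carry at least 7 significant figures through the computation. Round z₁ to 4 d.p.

2.7702

f'(z) = 1/z + 0.698
z_0 = 2.010000: f = -0.908885, f' = 1.195512 → z_1 = 2.010000 - (-0.908885)/(1.195512) = 2.770247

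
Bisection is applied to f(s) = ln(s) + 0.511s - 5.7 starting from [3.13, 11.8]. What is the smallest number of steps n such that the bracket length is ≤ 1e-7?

27

Initial width b − a = 11.8 − 3.13 = 8.670000.
After n steps the width is (b−a)/2^n; need (b−a)/2^n ≤ 1e-7.
So n ≥ log₂(8.670000/1e-7) = log₂(86700000.0000) ≈ 26.3695.
Hence n = 27.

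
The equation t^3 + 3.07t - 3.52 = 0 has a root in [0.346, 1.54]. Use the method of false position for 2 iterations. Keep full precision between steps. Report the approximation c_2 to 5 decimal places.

False-position update: c = (a·f(b) − b·f(a))/(f(b) − f(a)); replace the endpoint whose sign matches f(c).
f(0.346000) = -2.416358, f(1.540000) = 4.860064
step 1: c = 0.742504, f(c) = -0.831160 < 0 → new bracket [0.742504, 1.540000]
step 2: c = 0.858972, f(c) = -0.249176 < 0 → new bracket [0.858972, 1.540000]

0.85897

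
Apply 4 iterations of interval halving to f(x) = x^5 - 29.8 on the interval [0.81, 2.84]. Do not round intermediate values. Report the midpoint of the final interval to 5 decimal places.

f(0.810000) = -29.451322, f(2.840000) = 154.953086 (opposite signs)
step 1: m = 1.825000, f(m) = -9.555160 < 0 → root in [1.825000, 2.840000]
step 2: m = 2.332500, f(m) = 39.241189 > 0 → root in [1.825000, 2.332500]
step 3: m = 2.078750, f(m) = 9.016048 > 0 → root in [1.825000, 2.078750]
step 4: m = 1.951875, f(m) = -1.469124 < 0 → root in [1.951875, 2.078750]
Midpoint of [1.951875, 2.078750] = 2.015312

2.01531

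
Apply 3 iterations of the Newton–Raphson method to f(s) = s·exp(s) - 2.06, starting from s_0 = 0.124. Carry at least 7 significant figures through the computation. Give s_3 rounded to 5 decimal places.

f'(s) = (s + 1)·exp(s)
s_0 = 0.124000: f = -1.919630, f' = 1.272386 → s_1 = 0.124000 - (-1.919630)/(1.272386) = 1.632685
s_1 = 1.632685: f = 6.295430, f' = 13.473030 → s_2 = 1.632685 - (6.295430)/(13.473030) = 1.165424
s_2 = 1.165424: f = 1.677843, f' = 6.945125 → s_3 = 1.165424 - (1.677843)/(6.945125) = 0.923838

0.92384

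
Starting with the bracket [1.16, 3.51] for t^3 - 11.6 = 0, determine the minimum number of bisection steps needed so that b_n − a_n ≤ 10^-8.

Initial width b − a = 3.51 − 1.16 = 2.350000.
After n steps the width is (b−a)/2^n; need (b−a)/2^n ≤ 10^-8.
So n ≥ log₂(2.350000/10^-8) = log₂(235000000.0000) ≈ 27.8081.
Hence n = 28.

28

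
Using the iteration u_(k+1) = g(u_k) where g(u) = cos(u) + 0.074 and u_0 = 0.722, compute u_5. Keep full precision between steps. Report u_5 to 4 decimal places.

0.7933

u_1 = g(0.722000) = 0.824485
u_2 = g(0.824485) = 0.752935
u_3 = g(0.752935) = 0.803685
u_4 = g(0.803685) = 0.768058
u_5 = g(0.768058) = 0.793261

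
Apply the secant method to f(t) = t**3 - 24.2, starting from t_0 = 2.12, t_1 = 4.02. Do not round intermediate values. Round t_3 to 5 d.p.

2.80617

Secant update: t_(k+1) = t_k − f(t_k)·(t_k − t_(k-1))/(f(t_k) − f(t_(k-1))).
f(t_0) = -14.671872, f(t_1) = 40.764808
t_2 = 4.020000 - (40.764808)·(4.020000 - 2.120000)/(40.764808 - (-14.671872)) = 2.622854; f(t_2) = -6.156435
t_3 = 2.622854 - (-6.156435)·(2.622854 - 4.020000)/(-6.156435 - (40.764808)) = 2.806171; f(t_3) = -2.102549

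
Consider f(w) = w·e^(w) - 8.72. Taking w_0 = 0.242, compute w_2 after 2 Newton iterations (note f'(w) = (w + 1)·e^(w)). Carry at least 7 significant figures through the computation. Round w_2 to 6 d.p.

4.716565

w_0 = 0.242000: f = -8.411742, f' = 1.582052 → w_1 = 0.242000 - (-8.411742)/(1.582052) = 5.558981
w_1 = 5.558981: f = 1434.158436, f' = 1702.436536 → w_2 = 5.558981 - (1434.158436)/(1702.436536) = 4.716565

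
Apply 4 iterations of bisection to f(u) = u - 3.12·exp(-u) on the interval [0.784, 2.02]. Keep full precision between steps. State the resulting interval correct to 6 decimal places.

f(0.784000) = -0.640517, f(2.020000) = 1.606115 (opposite signs)
step 1: m = 1.402000, f(m) = 0.634155 > 0 → root in [0.784000, 1.402000]
step 2: m = 1.093000, f(m) = 0.047147 > 0 → root in [0.784000, 1.093000]
step 3: m = 0.938500, f(m) = -0.282088 < 0 → root in [0.938500, 1.093000]
step 4: m = 1.015750, f(m) = -0.114098 < 0 → root in [1.015750, 1.093000]

[1.015750, 1.093000]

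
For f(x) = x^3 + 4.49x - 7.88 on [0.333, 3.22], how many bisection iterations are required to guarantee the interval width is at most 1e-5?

19

Initial width b − a = 3.22 − 0.333 = 2.887000.
After n steps the width is (b−a)/2^n; need (b−a)/2^n ≤ 1e-5.
So n ≥ log₂(2.887000/1e-5) = log₂(288700.0000) ≈ 18.1392.
Hence n = 19.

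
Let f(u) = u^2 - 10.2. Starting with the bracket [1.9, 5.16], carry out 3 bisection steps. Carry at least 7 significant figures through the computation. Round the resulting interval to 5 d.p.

f(1.900000) = -6.590000, f(5.160000) = 16.425600 (opposite signs)
step 1: m = 3.530000, f(m) = 2.260900 > 0 → root in [1.900000, 3.530000]
step 2: m = 2.715000, f(m) = -2.828775 < 0 → root in [2.715000, 3.530000]
step 3: m = 3.122500, f(m) = -0.449994 < 0 → root in [3.122500, 3.530000]

[3.12250, 3.53000]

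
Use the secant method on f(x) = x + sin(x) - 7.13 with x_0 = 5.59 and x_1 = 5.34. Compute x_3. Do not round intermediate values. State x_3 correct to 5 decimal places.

f(x_0) = -2.178991, f(x_1) = -2.599433
x_2 = 5.340000 - (-2.599433)·(5.340000 - 5.590000)/(-2.599433 - (-2.178991)) = 6.885655; f(x_2) = 0.322333
x_3 = 6.885655 - (0.322333)·(6.885655 - 5.340000)/(0.322333 - (-2.599433)) = 6.715136; f(x_3) = 0.003779

6.71514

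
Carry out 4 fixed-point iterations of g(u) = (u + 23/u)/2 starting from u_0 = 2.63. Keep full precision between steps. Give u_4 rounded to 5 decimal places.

4.79583

u_1 = g(2.630000) = 5.687624
u_2 = g(5.687624) = 4.865746
u_3 = g(4.865746) = 4.796334
u_4 = g(4.796334) = 4.795832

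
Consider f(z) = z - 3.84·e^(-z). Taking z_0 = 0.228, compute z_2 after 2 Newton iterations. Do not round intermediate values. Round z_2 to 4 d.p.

Newton update: z ← z − f(z)/f'(z).
f'(z) = 1 + 3.84·e^(-z)
z_0 = 0.228000: f = -2.829117, f' = 4.057117 → z_1 = 0.228000 - (-2.829117)/(4.057117) = 0.925322
z_1 = 0.925322: f = -0.596868, f' = 2.522190 → z_2 = 0.925322 - (-0.596868)/(2.522190) = 1.161969

1.1620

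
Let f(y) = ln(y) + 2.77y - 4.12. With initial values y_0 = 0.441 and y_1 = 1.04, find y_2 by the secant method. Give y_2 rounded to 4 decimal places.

1.3256

Secant update: y_(k+1) = y_k − f(y_k)·(y_k − y_(k-1))/(f(y_k) − f(y_(k-1))).
f(y_0) = -3.717140, f(y_1) = -1.199979
y_2 = 1.040000 - (-1.199979)·(1.040000 - 0.441000)/(-1.199979 - (-3.717140)) = 1.325555; f(y_2) = -0.166382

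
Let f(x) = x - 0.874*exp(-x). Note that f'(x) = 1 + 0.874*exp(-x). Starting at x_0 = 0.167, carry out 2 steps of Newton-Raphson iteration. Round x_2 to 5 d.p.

0.51965

Newton update: x ← x − f(x)/f'(x).
x_0 = 0.167000: f = -0.572578, f' = 1.739578 → x_1 = 0.167000 - (-0.572578)/(1.739578) = 0.496148
x_1 = 0.496148: f = -0.036006, f' = 1.532154 → x_2 = 0.496148 - (-0.036006)/(1.532154) = 0.519648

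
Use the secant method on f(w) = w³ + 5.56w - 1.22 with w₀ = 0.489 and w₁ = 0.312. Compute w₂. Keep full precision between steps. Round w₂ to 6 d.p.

0.221888

Secant update: w_(k+1) = w_k − f(w_k)·(w_k − w_(k-1))/(f(w_k) − f(w_(k-1))).
f(w_0) = 1.615770, f(w_1) = 0.545091
w_2 = 0.312000 - (0.545091)·(0.312000 - 0.489000)/(0.545091 - (1.615770)) = 0.221888; f(w_2) = 0.024621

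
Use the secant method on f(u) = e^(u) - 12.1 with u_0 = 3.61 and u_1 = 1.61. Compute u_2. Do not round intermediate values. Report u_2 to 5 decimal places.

f(u_0) = 24.866053, f(u_1) = -7.097189
u_2 = 1.610000 - (-7.097189)·(1.610000 - 3.610000)/(-7.097189 - (24.866053)) = 2.054084; f(u_2) = -4.300307

2.05408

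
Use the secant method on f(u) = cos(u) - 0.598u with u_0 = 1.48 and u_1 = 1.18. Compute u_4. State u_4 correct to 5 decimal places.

0.95961

f(u_0) = -0.794368, f(u_1) = -0.324715
u_2 = 1.180000 - (-0.324715)·(1.180000 - 1.480000)/(-0.324715 - (-0.794368)) = 0.972582; f(u_2) = -0.018436
u_3 = 0.972582 - (-0.018436)·(0.972582 - 1.180000)/(-0.018436 - (-0.324715)) = 0.960097; f(u_3) = -0.000697
u_4 = 0.960097 - (-0.000697)·(0.960097 - 0.972582)/(-0.000697 - (-0.018436)) = 0.959606; f(u_4) = -0.000002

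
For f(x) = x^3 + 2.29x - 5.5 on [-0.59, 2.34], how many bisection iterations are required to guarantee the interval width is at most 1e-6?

22

Initial width b − a = 2.34 − -0.59 = 2.930000.
After n steps the width is (b−a)/2^n; need (b−a)/2^n ≤ 1e-6.
So n ≥ log₂(2.930000/1e-6) = log₂(2930000.0000) ≈ 21.4825.
Hence n = 22.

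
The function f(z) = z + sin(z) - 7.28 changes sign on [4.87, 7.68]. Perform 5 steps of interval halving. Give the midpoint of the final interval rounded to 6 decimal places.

6.757969

f(4.870000) = -3.397605, f(7.680000) = 1.384903 (opposite signs)
step 1: m = 6.275000, f(m) = -1.013185 < 0 → root in [6.275000, 7.680000]
step 2: m = 6.977500, f(m) = 0.337359 > 0 → root in [6.275000, 6.977500]
step 3: m = 6.626250, f(m) = -0.317375 < 0 → root in [6.626250, 6.977500]
step 4: m = 6.801875, f(m) = 0.017618 > 0 → root in [6.626250, 6.801875]
step 5: m = 6.714063, f(m) = -0.148270 < 0 → root in [6.714063, 6.801875]
Midpoint of [6.714063, 6.801875] = 6.757969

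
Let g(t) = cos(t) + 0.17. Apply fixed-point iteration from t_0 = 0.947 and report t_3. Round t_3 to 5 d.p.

0.79249

t_1 = g(0.947000) = 0.754121
t_2 = g(0.754121) = 0.898874
t_3 = g(0.898874) = 0.792492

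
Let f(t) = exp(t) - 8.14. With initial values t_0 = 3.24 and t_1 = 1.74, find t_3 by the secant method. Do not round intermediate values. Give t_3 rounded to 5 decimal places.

f(t_0) = 17.393722, f(t_1) = -2.442657
t_2 = 1.740000 - (-2.442657)·(1.740000 - 3.240000)/(-2.442657 - (17.393722)) = 1.924710; f(t_2) = -1.286836
t_3 = 1.924710 - (-1.286836)·(1.924710 - 1.740000)/(-1.286836 - (-2.442657)) = 2.130358; f(t_3) = 0.277883

2.13036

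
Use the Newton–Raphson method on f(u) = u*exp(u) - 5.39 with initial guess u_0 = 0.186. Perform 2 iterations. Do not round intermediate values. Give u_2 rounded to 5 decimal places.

3.03577

Newton update: u ← u − f(u)/f'(u).
f'(u) = (u+1)*exp(u)
u_0 = 0.186000: f = -5.165977, f' = 1.428445 → u_1 = 0.186000 - (-5.165977)/(1.428445) = 3.802505
u_1 = 3.802505: f = 165.012756, f' = 215.216048 → u_2 = 3.802505 - (165.012756)/(215.216048) = 3.035774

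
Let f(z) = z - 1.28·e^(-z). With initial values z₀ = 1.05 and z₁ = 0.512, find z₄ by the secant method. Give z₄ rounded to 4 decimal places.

f(z_0) = 0.602080, f(z_1) = -0.255099
z_2 = 0.512000 - (-0.255099)·(0.512000 - 1.050000)/(-0.255099 - (0.602080)) = 0.672110; f(z_2) = 0.018504
z_3 = 0.672110 - (0.018504)·(0.672110 - 0.512000)/(0.018504 - (-0.255099)) = 0.661282; f(z_3) = 0.000560
z_4 = 0.661282 - (0.000560)·(0.661282 - 0.672110)/(0.000560 - (0.018504)) = 0.660944; f(z_4) = -0.000001

0.6609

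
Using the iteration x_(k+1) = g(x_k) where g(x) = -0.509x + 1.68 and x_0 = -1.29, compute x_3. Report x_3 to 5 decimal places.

1.43025

x_1 = g(-1.290000) = 2.336610
x_2 = g(2.336610) = 0.490666
x_3 = g(0.490666) = 1.430251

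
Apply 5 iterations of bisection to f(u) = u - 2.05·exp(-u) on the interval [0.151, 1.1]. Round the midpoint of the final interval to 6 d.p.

0.877578

f(0.151000) = -1.611688, f(1.100000) = 0.417614 (opposite signs)
step 1: m = 0.625500, f(m) = -0.471237 < 0 → root in [0.625500, 1.100000]
step 2: m = 0.862750, f(m) = -0.002350 < 0 → root in [0.862750, 1.100000]
step 3: m = 0.981375, f(m) = 0.213044 > 0 → root in [0.862750, 0.981375]
step 4: m = 0.922063, f(m) = 0.106782 > 0 → root in [0.862750, 0.922063]
step 5: m = 0.892406, f(m) = 0.052585 > 0 → root in [0.862750, 0.892406]
Midpoint of [0.862750, 0.892406] = 0.877578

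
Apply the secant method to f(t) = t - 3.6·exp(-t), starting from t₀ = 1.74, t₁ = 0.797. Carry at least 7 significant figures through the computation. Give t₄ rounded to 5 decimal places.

1.14521

f(t_0) = 1.108127, f(t_1) = -0.825444
t_2 = 0.797000 - (-0.825444)·(0.797000 - 1.740000)/(-0.825444 - (1.108127)) = 1.199568; f(t_2) = 0.114801
t_3 = 1.199568 - (0.114801)·(1.199568 - 0.797000)/(0.114801 - (-0.825444)) = 1.150416; f(t_3) = 0.010998
t_4 = 1.150416 - (0.010998)·(1.150416 - 1.199568)/(0.010998 - (0.114801)) = 1.145208; f(t_4) = -0.000159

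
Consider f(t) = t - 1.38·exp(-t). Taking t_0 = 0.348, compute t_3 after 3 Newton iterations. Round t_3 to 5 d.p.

0.69129

f'(t) = 1 + 1.38·exp(-t)
t_0 = 0.348000: f = -0.626416, f' = 1.974416 → t_1 = 0.348000 - (-0.626416)/(1.974416) = 0.665267
t_1 = 0.665267: f = -0.044242, f' = 1.709508 → t_2 = 0.665267 - (-0.044242)/(1.709508) = 0.691146
t_2 = 0.691146: f = -0.000236, f' = 1.691382 → t_3 = 0.691146 - (-0.000236)/(1.691382) = 0.691286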